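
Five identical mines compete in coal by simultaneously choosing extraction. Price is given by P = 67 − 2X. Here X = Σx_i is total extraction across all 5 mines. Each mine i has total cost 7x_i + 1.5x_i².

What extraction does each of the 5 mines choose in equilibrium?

4

A representative mine's profit is π_i = x_i(67 − 2X) − 7x_i − 1.5x_i², with X = x_i + Σ_{j≠i} x_j.
First-order condition: 60 − 7x_i − 2Σ_{j≠i} x_j = 0.
Imposing symmetry (x_j = x for all j) turns Σ_{j≠i} x_j into 4x, so 60 = 15x and x = 4.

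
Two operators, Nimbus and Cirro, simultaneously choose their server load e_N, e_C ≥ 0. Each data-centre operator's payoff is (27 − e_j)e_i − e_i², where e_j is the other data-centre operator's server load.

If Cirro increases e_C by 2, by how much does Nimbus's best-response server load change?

Nimbus's payoff is (27 − e_C)e_N − e_N².
∂π/∂e_N = 27 − e_C − 2e_N = 0, so e_N = 13.5 − 0.5e_C.
The reaction-function slope is −0.5, so a 2-unit rise in e_C moves e_N by −0.5 × 2 = −1. Nimbus's best response falls — the actions are strategic substitutes.

-1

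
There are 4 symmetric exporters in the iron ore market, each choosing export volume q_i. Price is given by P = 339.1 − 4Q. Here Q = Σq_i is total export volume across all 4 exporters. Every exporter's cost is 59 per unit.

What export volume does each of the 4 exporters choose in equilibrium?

14.005

A representative exporter's profit is π_i = q_i(339.1 − 4Q) − 59q_i, with Q = q_i + Σ_{j≠i} q_j.
First-order condition: 280.1 − 8q_i − 4Σ_{j≠i} q_j = 0.
Imposing symmetry (q_j = q for all j) turns Σ_{j≠i} q_j into 3q, so 280.1 = 20q and q = 14.005.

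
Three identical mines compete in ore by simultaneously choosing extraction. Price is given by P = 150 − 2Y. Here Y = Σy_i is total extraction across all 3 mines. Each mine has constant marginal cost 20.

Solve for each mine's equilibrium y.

16.25

A representative mine's profit is π_i = y_i(150 − 2Y) − 20y_i, with Y = y_i + Σ_{j≠i} y_j.
First-order condition: 130 − 4y_i − 2Σ_{j≠i} y_j = 0.
Imposing symmetry (y_j = y for all j) turns Σ_{j≠i} y_j into 2y, so 130 = 8y and y = 16.25.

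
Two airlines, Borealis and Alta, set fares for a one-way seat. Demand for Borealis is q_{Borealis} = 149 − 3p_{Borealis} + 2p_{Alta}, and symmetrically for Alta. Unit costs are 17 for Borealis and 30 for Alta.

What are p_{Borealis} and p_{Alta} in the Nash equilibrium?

52.4375, 57.3125

Borealis's profit: π = (p_{Borealis} − 17)(149 − 3p_{Borealis} + 2p_{Alta}).
∂π/∂p_{Borealis} = 200 − 6p_{Borealis} + 2p_{Alta} = 0 ⇒ p_{Borealis} = 100/3 + (1/3)p_{Alta}.
Similarly p_{Alta} = 239/6 + (1/3)p_{Borealis}.
Substituting the second reaction function into the first: p_{Borealis} = 100/3 + (1/3)(239/6 + (1/3)p_{Borealis}), which gives (8/9)p_{Borealis} = 839/18 ⇒ p_{Borealis} = 52.4375.
Then p_{Alta} = 239/6 + (1/3)·52.4375 = 57.3125.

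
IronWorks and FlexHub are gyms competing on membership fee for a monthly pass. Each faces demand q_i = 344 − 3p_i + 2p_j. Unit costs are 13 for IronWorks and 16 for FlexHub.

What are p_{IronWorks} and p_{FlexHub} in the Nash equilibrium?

96.3125, 97.4375

IronWorks's profit: π = (p_{IronWorks} − 13)(344 − 3p_{IronWorks} + 2p_{FlexHub}).
∂π/∂p_{IronWorks} = 383 − 6p_{IronWorks} + 2p_{FlexHub} = 0 ⇒ p_{IronWorks} = 383/6 + (1/3)p_{FlexHub}.
Similarly p_{FlexHub} = 196/3 + (1/3)p_{IronWorks}.
Solving the two reaction functions simultaneously: (1 − (1/3)(1/3))p_{IronWorks} = 383/6 + (1/3)·(196/3), so (8/9)p_{IronWorks} = 1541/18 and p_{IronWorks} = 96.3125.
Then p_{FlexHub} = 196/3 + (1/3)·96.3125 = 97.4375.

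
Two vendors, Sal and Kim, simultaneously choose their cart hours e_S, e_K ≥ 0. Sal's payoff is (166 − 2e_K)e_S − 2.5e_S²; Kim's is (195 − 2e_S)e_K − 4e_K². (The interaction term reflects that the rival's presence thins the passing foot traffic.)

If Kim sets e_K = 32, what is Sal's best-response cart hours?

Expanding Sal's payoff: 166e_S − 2e_Ke_S − 2.5e_S².
∂π/∂e_S = 166 − 2e_K − 5e_S = 0, so e_S = 33.2 − 0.4e_K.
At e_K = 32: e_S = 33.2 − 0.4·32 = 20.4.

20.4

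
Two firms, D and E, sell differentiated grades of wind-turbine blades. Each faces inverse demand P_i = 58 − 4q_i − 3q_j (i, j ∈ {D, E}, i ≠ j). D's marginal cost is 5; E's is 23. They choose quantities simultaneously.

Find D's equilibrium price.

28.2

Firm D's profit: π = q_D(58 − 4q_D − 3q_E) − 5q_D.
∂π/∂q_D = 53 − 8q_D − 3q_E = 0 ⇒ q_D = 6.625 − 0.375q_E.
Similarly q_E = 4.375 − 0.375q_D.
Solving the two reaction functions simultaneously: (1 − (−0.375)(−0.375))q_D = 6.625 − 0.375·4.375, so (55/64)q_D = 319/64 and q_D = 5.8.
Then q_E = 4.375 − 0.375·5.8 = 2.2.
P_D = 58 − 4·5.8 − 3·2.2 = 28.2.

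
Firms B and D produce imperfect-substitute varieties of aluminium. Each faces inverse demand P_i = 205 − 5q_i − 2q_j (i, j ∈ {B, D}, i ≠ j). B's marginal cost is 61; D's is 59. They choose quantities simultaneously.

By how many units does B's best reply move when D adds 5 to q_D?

Firm B's profit: π = q_B(205 − 5q_B − 2q_D) − 61q_B.
∂π/∂q_B = 144 − 10q_B − 2q_D = 0 ⇒ q_B = 14.4 − 0.2q_D.
The reaction-function slope is −0.2, so a 5-unit rise in q_D moves q_B by −0.2 × 5 = −1. B's best response falls — the actions are strategic substitutes.

-1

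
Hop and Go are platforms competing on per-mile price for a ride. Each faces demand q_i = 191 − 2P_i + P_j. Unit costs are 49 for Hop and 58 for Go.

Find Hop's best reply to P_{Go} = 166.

Hop's profit: π = (P_{Hop} − 49)(191 − 2P_{Hop} + P_{Go}).
∂π/∂P_{Hop} = 289 − 4P_{Hop} + P_{Go} = 0 ⇒ P_{Hop} = 72.25 + 0.25P_{Go}.
At P_{Go} = 166: P_{Hop} = 72.25 + 0.25·166 = 113.75.

113.75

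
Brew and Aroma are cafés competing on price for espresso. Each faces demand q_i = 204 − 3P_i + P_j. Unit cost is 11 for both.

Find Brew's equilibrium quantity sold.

Brew's profit: π = (P_{Brew} − 11)(204 − 3P_{Brew} + P_{Aroma}).
∂π/∂P_{Brew} = 237 − 6P_{Brew} + P_{Aroma} = 0 ⇒ P_{Brew} = 39.5 + (1/6)P_{Aroma}.
The game is symmetric, so in equilibrium P_{Aroma} = P_{Brew}: the reaction function gives (5/6)P_{Brew} = 39.5, hence P_{Brew} = 47.4.
q_{Brew} = 204 − 3·47.4 + 47.4 = 109.2.

109.2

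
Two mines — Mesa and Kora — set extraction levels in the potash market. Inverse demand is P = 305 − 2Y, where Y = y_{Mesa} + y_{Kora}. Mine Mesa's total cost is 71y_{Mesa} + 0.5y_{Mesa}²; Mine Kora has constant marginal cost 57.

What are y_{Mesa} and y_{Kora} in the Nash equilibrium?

Mine Mesa's profit: π = y_{Mesa}(305 − 2(y_{Mesa} + y_{Kora})) − 71y_{Mesa} − 0.5y_{Mesa}².
∂π/∂y_{Mesa} = 234 − 5y_{Mesa} − 2y_{Kora} = 0, so y_{Mesa} = 46.8 − 0.4y_{Kora}.
For Kora: ∂π/∂y_{Kora} = 248 − 4y_{Kora} − 2y_{Mesa} = 0 ⇒ y_{Kora} = 62 − 0.5y_{Mesa}.
Solving the two reaction functions simultaneously: (1 − (−0.4)(−0.5))y_{Mesa} = 46.8 − 0.4·62, so 0.8y_{Mesa} = 22 and y_{Mesa} = 27.5.
Then y_{Kora} = 62 − 0.5·27.5 = 48.25.

27.5, 48.25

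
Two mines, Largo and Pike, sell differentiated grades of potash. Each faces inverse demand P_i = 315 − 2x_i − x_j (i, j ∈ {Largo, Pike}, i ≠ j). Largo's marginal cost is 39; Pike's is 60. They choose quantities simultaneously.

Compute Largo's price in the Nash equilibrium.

152.2

Mine Largo's profit: π = x_{Largo}(315 − 2x_{Largo} − x_{Pike}) − 39x_{Largo}.
∂π/∂x_{Largo} = 276 − 4x_{Largo} − x_{Pike} = 0 ⇒ x_{Largo} = 69 − 0.25x_{Pike}.
Similarly x_{Pike} = 63.75 − 0.25x_{Largo}.
Substituting the second reaction function into the first: x_{Largo} = 69 − 0.25(63.75 − 0.25x_{Largo}), which gives 0.9375x_{Largo} = 53.0625 ⇒ x_{Largo} = 56.6.
Then x_{Pike} = 63.75 − 0.25·56.6 = 49.6.
P_{Largo} = 315 − 2·56.6 − 49.6 = 152.2.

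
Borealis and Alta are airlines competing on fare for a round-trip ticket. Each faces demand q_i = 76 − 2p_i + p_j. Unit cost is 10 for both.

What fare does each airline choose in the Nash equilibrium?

32

Borealis's profit: π = (p_{Borealis} − 10)(76 − 2p_{Borealis} + p_{Alta}).
∂π/∂p_{Borealis} = 96 − 4p_{Borealis} + p_{Alta} = 0 ⇒ p_{Borealis} = 24 + 0.25p_{Alta}.
The game is symmetric, so in equilibrium p_{Alta} = p_{Borealis}: the reaction function gives 0.75p_{Borealis} = 24, hence p_{Borealis} = 32.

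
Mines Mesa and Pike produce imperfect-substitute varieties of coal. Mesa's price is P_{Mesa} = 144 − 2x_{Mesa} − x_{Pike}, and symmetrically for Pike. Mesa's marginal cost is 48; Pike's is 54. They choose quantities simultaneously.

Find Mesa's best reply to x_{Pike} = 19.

19.25

Mine Mesa's profit: π = x_{Mesa}(144 − 2x_{Mesa} − x_{Pike}) − 48x_{Mesa}.
∂π/∂x_{Mesa} = 96 − 4x_{Mesa} − x_{Pike} = 0 ⇒ x_{Mesa} = 24 − 0.25x_{Pike}.
At x_{Pike} = 19: x_{Mesa} = 24 − 0.25·19 = 19.25.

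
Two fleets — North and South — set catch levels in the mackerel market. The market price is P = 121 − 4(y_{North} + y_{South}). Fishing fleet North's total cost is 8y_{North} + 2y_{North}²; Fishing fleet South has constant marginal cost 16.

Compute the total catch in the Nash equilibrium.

Fishing fleet North's profit: π = y_{North}(121 − 4(y_{North} + y_{South})) − 8y_{North} − 2y_{North}².
∂π/∂y_{North} = 113 − 12y_{North} − 4y_{South} = 0, so y_{North} = 113/12 − (1/3)y_{South}.
For South: ∂π/∂y_{South} = 105 − 8y_{South} − 4y_{North} = 0 ⇒ y_{South} = 13.125 − 0.5y_{North}.
Substituting the second reaction function into the first: y_{North} = 113/12 − (1/3)(13.125 − 0.5y_{North}), which gives (5/6)y_{North} = 121/24 ⇒ y_{North} = 6.05.
Then y_{South} = 13.125 − 0.5·6.05 = 10.1.
Total catch: 6.05 + 10.1 = 16.15.

16.15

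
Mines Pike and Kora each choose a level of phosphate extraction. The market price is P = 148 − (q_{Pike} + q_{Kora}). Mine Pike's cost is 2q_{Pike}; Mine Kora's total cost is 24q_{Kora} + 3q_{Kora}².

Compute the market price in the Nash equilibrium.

Mine Pike's profit: π = q_{Pike}(148 − (q_{Pike} + q_{Kora})) − 2q_{Pike}.
∂π/∂q_{Pike} = 146 − 2q_{Pike} − q_{Kora} = 0, so q_{Pike} = 73 − 0.5q_{Kora}.
For Kora: ∂π/∂q_{Kora} = 124 − 8q_{Kora} − q_{Pike} = 0 ⇒ q_{Kora} = 15.5 − 0.125q_{Pike}.
Plugging q_{Kora} into Pike's best response: q_{Pike} = 73 − 0.5(15.5 − 0.125q_{Pike}) ⇒ 0.9375q_{Pike} = 65.25, so q_{Pike} = 69.6.
Then q_{Kora} = 15.5 − 0.125·69.6 = 6.8.
Equilibrium price: P = 148 − 76.4 = 71.6.

71.6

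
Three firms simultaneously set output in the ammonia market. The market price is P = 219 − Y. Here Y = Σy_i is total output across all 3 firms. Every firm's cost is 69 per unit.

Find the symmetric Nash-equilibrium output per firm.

A representative firm's profit is π_i = y_i(219 − Y) − 69y_i, with Y = y_i + Σ_{j≠i} y_j.
First-order condition: 150 − 2y_i − Σ_{j≠i} y_j = 0.
In a symmetric equilibrium every firm chooses the same y, so Σ_{j≠i} y_j = 2y. The condition becomes 150 − 4y = 0, giving y = 150/4 = 37.5.

37.5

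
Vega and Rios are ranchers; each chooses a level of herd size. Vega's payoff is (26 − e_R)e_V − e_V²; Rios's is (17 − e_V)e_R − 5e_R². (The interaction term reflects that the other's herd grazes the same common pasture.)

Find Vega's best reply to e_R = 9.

Expanding Vega's payoff: 26e_V − e_Re_V − e_V².
∂π/∂e_V = 26 − e_R − 2e_V = 0, so e_V = 13 − 0.5e_R.
At e_R = 9: e_V = 13 − 0.5·9 = 8.5.

8.5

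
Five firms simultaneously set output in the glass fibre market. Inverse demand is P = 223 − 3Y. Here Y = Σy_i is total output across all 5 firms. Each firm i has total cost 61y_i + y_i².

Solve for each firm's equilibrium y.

A representative firm's profit is π_i = y_i(223 − 3Y) − 61y_i − y_i², with Y = y_i + Σ_{j≠i} y_j.
First-order condition: 162 − 8y_i − 3Σ_{j≠i} y_j = 0.
Imposing symmetry (y_j = y for all j) turns Σ_{j≠i} y_j into 4y, so 162 = 20y and y = 8.1.

8.1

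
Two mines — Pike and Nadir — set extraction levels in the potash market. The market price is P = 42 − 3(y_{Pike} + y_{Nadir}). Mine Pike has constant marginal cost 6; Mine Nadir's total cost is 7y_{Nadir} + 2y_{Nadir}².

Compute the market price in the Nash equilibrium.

Mine Pike's profit: π = y_{Pike}(42 − 3(y_{Pike} + y_{Nadir})) − 6y_{Pike}.
∂π/∂y_{Pike} = 36 − 6y_{Pike} − 3y_{Nadir} = 0, so y_{Pike} = 6 − 0.5y_{Nadir}.
For Nadir: ∂π/∂y_{Nadir} = 35 − 10y_{Nadir} − 3y_{Pike} = 0 ⇒ y_{Nadir} = 3.5 − 0.3y_{Pike}.
Substituting the second reaction function into the first: y_{Pike} = 6 − 0.5(3.5 − 0.3y_{Pike}), which gives 0.85y_{Pike} = 4.25 ⇒ y_{Pike} = 5.
Then y_{Nadir} = 3.5 − 0.3·5 = 2.
Equilibrium price: P = 42 − 3·7 = 21.

21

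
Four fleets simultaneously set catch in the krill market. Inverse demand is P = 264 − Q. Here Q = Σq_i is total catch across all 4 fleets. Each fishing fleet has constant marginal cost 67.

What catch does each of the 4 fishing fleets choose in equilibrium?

39.4

A representative fishing fleet's profit is π_i = q_i(264 − Q) − 67q_i, with Q = q_i + Σ_{j≠i} q_j.
First-order condition: 197 − 2q_i − Σ_{j≠i} q_j = 0.
Imposing symmetry (q_j = q for all j) turns Σ_{j≠i} q_j into 3q, so 197 = 5q and q = 39.4.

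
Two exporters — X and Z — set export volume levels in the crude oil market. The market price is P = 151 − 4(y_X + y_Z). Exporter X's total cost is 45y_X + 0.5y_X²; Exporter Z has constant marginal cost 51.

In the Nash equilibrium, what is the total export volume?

16.5

Exporter X's profit: π = y_X(151 − 4(y_X + y_Z)) − 45y_X − 0.5y_X².
∂π/∂y_X = 106 − 9y_X − 4y_Z = 0, so y_X = 106/9 − (4/9)y_Z.
For Z: ∂π/∂y_Z = 100 − 8y_Z − 4y_X = 0 ⇒ y_Z = 12.5 − 0.5y_X.
Substituting the second reaction function into the first: y_X = 106/9 − (4/9)(12.5 − 0.5y_X), which gives (7/9)y_X = 56/9 ⇒ y_X = 8.
Then y_Z = 12.5 − 0.5·8 = 8.5.
Total export volume: 8 + 8.5 = 16.5.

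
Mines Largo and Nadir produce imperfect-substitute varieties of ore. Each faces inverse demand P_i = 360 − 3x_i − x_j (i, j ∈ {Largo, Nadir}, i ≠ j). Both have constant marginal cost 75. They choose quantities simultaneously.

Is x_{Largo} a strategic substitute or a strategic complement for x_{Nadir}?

Mine Largo's profit: π = x_{Largo}(360 − 3x_{Largo} − x_{Nadir}) − 75x_{Largo}.
∂π/∂x_{Largo} = 285 − 6x_{Largo} − x_{Nadir} = 0 ⇒ x_{Largo} = 47.5 − (1/6)x_{Nadir}.
The best-response slope dx_{Largo}/dx_{Nadir} = −1/6 < 0: the reaction function is downward-sloping, so the choices are strategic substitutes.

strategic substitutes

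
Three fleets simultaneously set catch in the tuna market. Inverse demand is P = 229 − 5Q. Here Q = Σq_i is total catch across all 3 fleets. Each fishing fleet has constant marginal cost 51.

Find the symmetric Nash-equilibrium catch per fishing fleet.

A representative fishing fleet's profit is π_i = q_i(229 − 5Q) − 51q_i, with Q = q_i + Σ_{j≠i} q_j.
First-order condition: 178 − 10q_i − 5Σ_{j≠i} q_j = 0.
With identical fishing fleets, set every q_j = q: then 178 − 10q − 10q = 0, i.e. q = 178/20 = 8.9.

8.9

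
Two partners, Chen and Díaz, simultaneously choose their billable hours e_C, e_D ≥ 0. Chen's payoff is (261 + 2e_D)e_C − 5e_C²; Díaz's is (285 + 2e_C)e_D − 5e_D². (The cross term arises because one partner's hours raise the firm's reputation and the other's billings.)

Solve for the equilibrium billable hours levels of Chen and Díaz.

33.125, 35.125

Expanding Chen's payoff: 261e_C + 2e_De_C − 5e_C².
∂π/∂e_C = 261 + 2e_D − 10e_C = 0, so e_C = 26.1 + 0.2e_D.
Likewise for Díaz: e_D = 28.5 + 0.2e_C.
Substituting the second reaction function into the first: e_C = 26.1 + 0.2(28.5 + 0.2e_C), which gives 0.96e_C = 31.8 ⇒ e_C = 33.125.
Then e_D = 28.5 + 0.2·33.125 = 35.125.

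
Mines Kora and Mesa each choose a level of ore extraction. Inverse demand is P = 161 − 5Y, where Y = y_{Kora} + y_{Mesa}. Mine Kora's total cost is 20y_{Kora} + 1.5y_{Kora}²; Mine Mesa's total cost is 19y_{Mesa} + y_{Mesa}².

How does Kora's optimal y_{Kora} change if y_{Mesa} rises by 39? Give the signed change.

-15

Mine Kora's profit: π = y_{Kora}(161 − 5(y_{Kora} + y_{Mesa})) − 20y_{Kora} − 1.5y_{Kora}².
∂π/∂y_{Kora} = 141 − 13y_{Kora} − 5y_{Mesa} = 0, so y_{Kora} = 141/13 − (5/13)y_{Mesa}.
The reaction-function slope is −5/13, so a 39-unit rise in y_{Mesa} moves y_{Kora} by −5/13 × 39 = −15. Kora's best response falls — the actions are strategic substitutes.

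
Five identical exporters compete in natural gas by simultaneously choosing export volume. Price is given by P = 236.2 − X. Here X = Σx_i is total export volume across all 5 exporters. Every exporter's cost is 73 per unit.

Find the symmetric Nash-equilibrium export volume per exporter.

27.2

A representative exporter's profit is π_i = x_i(236.2 − X) − 73x_i, with X = x_i + Σ_{j≠i} x_j.
First-order condition: 163.2 − 2x_i − Σ_{j≠i} x_j = 0.
With identical exporters, set every x_j = x: then 163.2 − 2x − 4x = 0, i.e. x = 163.2/6 = 27.2.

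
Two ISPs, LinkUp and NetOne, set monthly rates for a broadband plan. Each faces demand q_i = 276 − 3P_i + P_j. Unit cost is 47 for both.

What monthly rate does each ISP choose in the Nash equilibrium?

83.4

LinkUp's profit: π = (P_{LinkUp} − 47)(276 − 3P_{LinkUp} + P_{NetOne}).
∂π/∂P_{LinkUp} = 417 − 6P_{LinkUp} + P_{NetOne} = 0 ⇒ P_{LinkUp} = 69.5 + (1/6)P_{NetOne}.
Setting P_{LinkUp} = P_{NetOne} in the reaction function: P_{LinkUp} = 69.5 + (1/6)P_{LinkUp}, so P_{LinkUp} = 69.5 / (5/6) = 83.4.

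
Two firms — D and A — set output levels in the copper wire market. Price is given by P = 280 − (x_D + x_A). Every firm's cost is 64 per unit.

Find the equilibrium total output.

Firm D's profit: π = x_D(280 − (x_D + x_A)) − 64x_D.
∂π/∂x_D = 216 − 2x_D − x_A = 0, so x_D = 108 − 0.5x_A.
The game is symmetric, so in equilibrium x_A = x_D: the reaction function gives 1.5x_D = 108, hence x_D = 72.
Total output: 72 + 72 = 144.

144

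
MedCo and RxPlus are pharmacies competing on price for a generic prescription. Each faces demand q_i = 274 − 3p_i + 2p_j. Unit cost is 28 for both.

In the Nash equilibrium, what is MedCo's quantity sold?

184.5

MedCo's profit: π = (p_{MedCo} − 28)(274 − 3p_{MedCo} + 2p_{RxPlus}).
∂π/∂p_{MedCo} = 358 − 6p_{MedCo} + 2p_{RxPlus} = 0 ⇒ p_{MedCo} = 179/3 + (1/3)p_{RxPlus}.
By symmetry p_{RxPlus} = p_{MedCo}; substituting into the reaction function, (2/3)p_{MedCo} = 179/3 and p_{MedCo} = 89.5.
q_{MedCo} = 274 − 3·89.5 + 2·89.5 = 184.5.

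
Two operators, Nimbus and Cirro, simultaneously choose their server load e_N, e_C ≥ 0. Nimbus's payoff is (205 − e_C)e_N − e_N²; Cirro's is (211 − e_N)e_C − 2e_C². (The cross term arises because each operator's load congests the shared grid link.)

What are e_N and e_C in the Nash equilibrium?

87, 31

Expanding Nimbus's payoff: 205e_N − e_Ce_N − e_N².
∂π/∂e_N = 205 − e_C − 2e_N = 0, so e_N = 102.5 − 0.5e_C.
Likewise for Cirro: e_C = 52.75 − 0.25e_N.
Substituting the second reaction function into the first: e_N = 102.5 − 0.5(52.75 − 0.25e_N), which gives 0.875e_N = 76.125 ⇒ e_N = 87.
Then e_C = 52.75 − 0.25·87 = 31.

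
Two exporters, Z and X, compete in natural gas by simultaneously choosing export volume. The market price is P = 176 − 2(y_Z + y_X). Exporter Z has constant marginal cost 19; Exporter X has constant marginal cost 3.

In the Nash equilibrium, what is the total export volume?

55

Exporter Z's profit: π = y_Z(176 − 2(y_Z + y_X)) − 19y_Z.
∂π/∂y_Z = 157 − 4y_Z − 2y_X = 0, so y_Z = 39.25 − 0.5y_X.
By the same steps for X: y_X = 43.25 − 0.5y_Z.
Substituting the second reaction function into the first: y_Z = 39.25 − 0.5(43.25 − 0.5y_Z), which gives 0.75y_Z = 17.625 ⇒ y_Z = 23.5.
Then y_X = 43.25 − 0.5·23.5 = 31.5.
Total export volume: 23.5 + 31.5 = 55.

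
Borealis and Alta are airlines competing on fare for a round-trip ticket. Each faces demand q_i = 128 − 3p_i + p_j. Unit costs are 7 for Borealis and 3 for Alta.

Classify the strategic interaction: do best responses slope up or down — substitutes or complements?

strategic complements

Borealis's profit: π = (p_{Borealis} − 7)(128 − 3p_{Borealis} + p_{Alta}).
∂π/∂p_{Borealis} = 149 − 6p_{Borealis} + p_{Alta} = 0 ⇒ p_{Borealis} = 149/6 + (1/6)p_{Alta}.
The best-response slope dp_{Borealis}/dp_{Alta} = 1/6 > 0: the reaction function is upward-sloping, so the choices are strategic complements.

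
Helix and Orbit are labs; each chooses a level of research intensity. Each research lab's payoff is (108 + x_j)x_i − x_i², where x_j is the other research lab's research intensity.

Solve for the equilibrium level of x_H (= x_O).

108

Helix's payoff is (108 + x_O)x_H − x_H².
∂π/∂x_H = 108 + x_O − 2x_H = 0, so x_H = 54 + 0.5x_O.
Setting x_H = x_O in the reaction function: x_H = 54 + 0.5x_H, so x_H = 54 / 0.5 = 108.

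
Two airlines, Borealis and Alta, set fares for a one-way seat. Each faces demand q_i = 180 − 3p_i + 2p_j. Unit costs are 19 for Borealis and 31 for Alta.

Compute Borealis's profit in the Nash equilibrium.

Borealis's profit: π = (p_{Borealis} − 19)(180 − 3p_{Borealis} + 2p_{Alta}).
∂π/∂p_{Borealis} = 237 − 6p_{Borealis} + 2p_{Alta} = 0 ⇒ p_{Borealis} = 39.5 + (1/3)p_{Alta}.
Similarly p_{Alta} = 45.5 + (1/3)p_{Borealis}.
Solving the two reaction functions simultaneously: (1 − (1/3)(1/3))p_{Borealis} = 39.5 + (1/3)·45.5, so (8/9)p_{Borealis} = 164/3 and p_{Borealis} = 61.5.
Then p_{Alta} = 45.5 + (1/3)·61.5 = 66.
q_{Borealis} = 180 − 3·61.5 + 2·66 = 127.5.
Profit = (61.5 − 19)·127.5 = 5418.75.

5418.75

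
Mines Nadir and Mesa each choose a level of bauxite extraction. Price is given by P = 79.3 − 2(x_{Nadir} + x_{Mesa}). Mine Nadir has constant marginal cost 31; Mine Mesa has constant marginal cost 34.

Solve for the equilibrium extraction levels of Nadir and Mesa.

Mine Nadir's profit: π = x_{Nadir}(79.3 − 2(x_{Nadir} + x_{Mesa})) − 31x_{Nadir}.
∂π/∂x_{Nadir} = 48.3 − 4x_{Nadir} − 2x_{Mesa} = 0, so x_{Nadir} = 12.075 − 0.5x_{Mesa}.
By the same steps for Mesa: x_{Mesa} = 11.325 − 0.5x_{Nadir}.
Substituting the second reaction function into the first: x_{Nadir} = 12.075 − 0.5(11.325 − 0.5x_{Nadir}), which gives 0.75x_{Nadir} = 6.4125 ⇒ x_{Nadir} = 8.55.
Then x_{Mesa} = 11.325 − 0.5·8.55 = 7.05.

8.55, 7.05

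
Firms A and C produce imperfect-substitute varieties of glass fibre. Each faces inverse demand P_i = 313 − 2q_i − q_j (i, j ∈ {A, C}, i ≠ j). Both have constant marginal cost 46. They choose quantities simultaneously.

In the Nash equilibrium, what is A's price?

Firm A's profit: π = q_A(313 − 2q_A − q_C) − 46q_A.
∂π/∂q_A = 267 − 4q_A − q_C = 0 ⇒ q_A = 66.75 − 0.25q_C.
Setting q_A = q_C in the reaction function: q_A = 66.75 − 0.25q_A, so q_A = 66.75 / 1.25 = 53.4.
P_A = 313 − 2·53.4 − 53.4 = 152.8.

152.8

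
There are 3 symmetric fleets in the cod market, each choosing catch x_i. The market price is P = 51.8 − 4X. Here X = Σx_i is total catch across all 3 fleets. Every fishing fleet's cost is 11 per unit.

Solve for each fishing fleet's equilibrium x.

2.55

A representative fishing fleet's profit is π_i = x_i(51.8 − 4X) − 11x_i, with X = x_i + Σ_{j≠i} x_j.
First-order condition: 40.8 − 8x_i − 4Σ_{j≠i} x_j = 0.
Imposing symmetry (x_j = x for all j) turns Σ_{j≠i} x_j into 2x, so 40.8 = 16x and x = 2.55.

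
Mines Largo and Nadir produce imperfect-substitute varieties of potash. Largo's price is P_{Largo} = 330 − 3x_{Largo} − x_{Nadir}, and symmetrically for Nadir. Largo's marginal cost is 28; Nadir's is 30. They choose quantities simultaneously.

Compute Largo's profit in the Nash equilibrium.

Mine Largo's profit: π = x_{Largo}(330 − 3x_{Largo} − x_{Nadir}) − 28x_{Largo}.
∂π/∂x_{Largo} = 302 − 6x_{Largo} − x_{Nadir} = 0 ⇒ x_{Largo} = 151/3 − (1/6)x_{Nadir}.
Similarly x_{Nadir} = 50 − (1/6)x_{Largo}.
Plugging x_{Nadir} into Largo's best response: x_{Largo} = 151/3 − (1/6)(50 − (1/6)x_{Largo}) ⇒ (35/36)x_{Largo} = 42, so x_{Largo} = 43.2.
Then x_{Nadir} = 50 − (1/6)·43.2 = 42.8.
P_{Largo} = 330 − 3·43.2 − 42.8 = 157.6.
Profit = (157.6 − 28)·43.2 = 5598.72.

5598.72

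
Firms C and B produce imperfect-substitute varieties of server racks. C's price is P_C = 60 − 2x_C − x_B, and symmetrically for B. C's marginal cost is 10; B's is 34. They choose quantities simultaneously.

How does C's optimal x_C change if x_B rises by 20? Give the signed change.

-5

Firm C's profit: π = x_C(60 − 2x_C − x_B) − 10x_C.
∂π/∂x_C = 50 − 4x_C − x_B = 0 ⇒ x_C = 12.5 − 0.25x_B.
The reaction-function slope is −0.25, so a 20-unit rise in x_B moves x_C by −0.25 × 20 = −5. C's best response falls — the actions are strategic substitutes.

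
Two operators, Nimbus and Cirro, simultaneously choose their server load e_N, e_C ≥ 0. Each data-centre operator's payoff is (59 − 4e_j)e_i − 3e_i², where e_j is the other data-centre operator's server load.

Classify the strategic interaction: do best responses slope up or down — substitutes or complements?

strategic substitutes

Nimbus's payoff is (59 − 4e_C)e_N − 3e_N².
∂π/∂e_N = 59 − 4e_C − 6e_N = 0, so e_N = 59/6 − (2/3)e_C.
The best-response slope de_N/de_C = −2/3 < 0: the reaction function is downward-sloping, so the choices are strategic substitutes.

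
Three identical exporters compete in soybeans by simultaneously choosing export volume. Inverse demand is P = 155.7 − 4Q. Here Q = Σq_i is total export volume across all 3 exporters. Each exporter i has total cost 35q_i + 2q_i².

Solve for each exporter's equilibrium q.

A representative exporter's profit is π_i = q_i(155.7 − 4Q) − 35q_i − 2q_i², with Q = q_i + Σ_{j≠i} q_j.
First-order condition: 120.7 − 12q_i − 4Σ_{j≠i} q_j = 0.
Imposing symmetry (q_j = q for all j) turns Σ_{j≠i} q_j into 2q, so 120.7 = 20q and q = 6.035.

6.035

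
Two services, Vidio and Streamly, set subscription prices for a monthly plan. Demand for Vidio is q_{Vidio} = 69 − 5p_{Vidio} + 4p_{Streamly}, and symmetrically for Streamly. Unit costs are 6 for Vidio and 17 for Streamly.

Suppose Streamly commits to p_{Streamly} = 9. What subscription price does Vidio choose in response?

13.5

Vidio's profit: π = (p_{Vidio} − 6)(69 − 5p_{Vidio} + 4p_{Streamly}).
∂π/∂p_{Vidio} = 99 − 10p_{Vidio} + 4p_{Streamly} = 0 ⇒ p_{Vidio} = 9.9 + 0.4p_{Streamly}.
At p_{Streamly} = 9: p_{Vidio} = 9.9 + 0.4·9 = 13.5.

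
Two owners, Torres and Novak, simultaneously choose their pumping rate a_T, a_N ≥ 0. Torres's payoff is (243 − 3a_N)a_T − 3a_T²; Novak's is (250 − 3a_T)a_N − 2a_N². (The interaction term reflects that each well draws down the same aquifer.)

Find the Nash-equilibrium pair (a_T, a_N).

Expanding Torres's payoff: 243a_T − 3a_Na_T − 3a_T².
∂π/∂a_T = 243 − 3a_N − 6a_T = 0, so a_T = 40.5 − 0.5a_N.
Likewise for Novak: a_N = 62.5 − 0.75a_T.
Substituting the second reaction function into the first: a_T = 40.5 − 0.5(62.5 − 0.75a_T), which gives 0.625a_T = 9.25 ⇒ a_T = 14.8.
Then a_N = 62.5 − 0.75·14.8 = 51.4.

14.8, 51.4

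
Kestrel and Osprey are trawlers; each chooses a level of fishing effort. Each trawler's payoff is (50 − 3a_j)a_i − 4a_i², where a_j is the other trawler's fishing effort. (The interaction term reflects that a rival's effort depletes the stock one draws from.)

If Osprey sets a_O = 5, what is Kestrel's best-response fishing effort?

Kestrel's payoff is (50 − 3a_O)a_K − 4a_K².
∂π/∂a_K = 50 − 3a_O − 8a_K = 0, so a_K = 6.25 − 0.375a_O.
At a_O = 5: a_K = 6.25 − 0.375·5 = 4.375.

4.375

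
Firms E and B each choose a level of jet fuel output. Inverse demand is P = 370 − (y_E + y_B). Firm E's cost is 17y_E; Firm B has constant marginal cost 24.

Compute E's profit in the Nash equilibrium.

Firm E's profit: π = y_E(370 − (y_E + y_B)) − 17y_E.
∂π/∂y_E = 353 − 2y_E − y_B = 0, so y_E = 176.5 − 0.5y_B.
By the same steps for B: y_B = 173 − 0.5y_E.
Plugging y_B into E's best response: y_E = 176.5 − 0.5(173 − 0.5y_E) ⇒ 0.75y_E = 90, so y_E = 120.
Then y_B = 173 − 0.5·120 = 113.
Price P = 370 − 233 = 137.
E's profit: (137 − 17)·120 = 14400.

14400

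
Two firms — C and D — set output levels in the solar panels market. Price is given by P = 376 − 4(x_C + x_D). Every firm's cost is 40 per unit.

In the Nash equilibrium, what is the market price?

Firm C's profit: π = x_C(376 − 4(x_C + x_D)) − 40x_C.
∂π/∂x_C = 336 − 8x_C − 4x_D = 0, so x_C = 42 − 0.5x_D.
By symmetry x_D = x_C; substituting into the reaction function, 1.5x_C = 42 and x_C = 28.
Equilibrium price: P = 376 − 4·56 = 152.

152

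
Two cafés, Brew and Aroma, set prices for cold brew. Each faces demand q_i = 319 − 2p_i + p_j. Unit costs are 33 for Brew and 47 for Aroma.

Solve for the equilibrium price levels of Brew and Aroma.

Brew's profit: π = (p_{Brew} − 33)(319 − 2p_{Brew} + p_{Aroma}).
∂π/∂p_{Brew} = 385 − 4p_{Brew} + p_{Aroma} = 0 ⇒ p_{Brew} = 96.25 + 0.25p_{Aroma}.
Similarly p_{Aroma} = 103.25 + 0.25p_{Brew}.
Solving the two reaction functions simultaneously: (1 − (0.25)(0.25))p_{Brew} = 96.25 + 0.25·103.25, so 0.9375p_{Brew} = 122.0625 and p_{Brew} = 130.2.
Then p_{Aroma} = 103.25 + 0.25·130.2 = 135.8.

130.2, 135.8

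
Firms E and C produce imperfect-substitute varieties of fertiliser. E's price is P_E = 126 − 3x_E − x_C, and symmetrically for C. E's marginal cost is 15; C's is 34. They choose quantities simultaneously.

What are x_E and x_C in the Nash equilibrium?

16.4, 12.6

Firm E's profit: π = x_E(126 − 3x_E − x_C) − 15x_E.
∂π/∂x_E = 111 − 6x_E − x_C = 0 ⇒ x_E = 18.5 − (1/6)x_C.
Similarly x_C = 46/3 − (1/6)x_E.
Substituting the second reaction function into the first: x_E = 18.5 − (1/6)(46/3 − (1/6)x_E), which gives (35/36)x_E = 287/18 ⇒ x_E = 16.4.
Then x_C = 46/3 − (1/6)·16.4 = 12.6.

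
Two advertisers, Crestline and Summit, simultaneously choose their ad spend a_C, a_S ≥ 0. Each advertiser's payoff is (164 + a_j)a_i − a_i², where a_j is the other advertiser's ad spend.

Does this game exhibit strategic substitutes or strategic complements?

strategic complements

Crestline's payoff is (164 + a_S)a_C − a_C².
∂π/∂a_C = 164 + a_S − 2a_C = 0, so a_C = 82 + 0.5a_S.
The best-response slope da_C/da_S = 0.5 > 0: the reaction function is upward-sloping, so the choices are strategic complements.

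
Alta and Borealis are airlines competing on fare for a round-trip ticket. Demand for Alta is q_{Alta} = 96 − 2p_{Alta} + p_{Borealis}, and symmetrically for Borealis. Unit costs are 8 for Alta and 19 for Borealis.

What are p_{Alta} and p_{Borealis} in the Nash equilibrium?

Alta's profit: π = (p_{Alta} − 8)(96 − 2p_{Alta} + p_{Borealis}).
∂π/∂p_{Alta} = 112 − 4p_{Alta} + p_{Borealis} = 0 ⇒ p_{Alta} = 28 + 0.25p_{Borealis}.
Similarly p_{Borealis} = 33.5 + 0.25p_{Alta}.
Solving the two reaction functions simultaneously: (1 − (0.25)(0.25))p_{Alta} = 28 + 0.25·33.5, so 0.9375p_{Alta} = 36.375 and p_{Alta} = 38.8.
Then p_{Borealis} = 33.5 + 0.25·38.8 = 43.2.

38.8, 43.2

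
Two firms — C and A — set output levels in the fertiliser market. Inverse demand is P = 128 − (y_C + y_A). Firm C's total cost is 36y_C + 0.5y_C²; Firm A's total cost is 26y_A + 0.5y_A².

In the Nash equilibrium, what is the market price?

Firm C's profit: π = y_C(128 − (y_C + y_A)) − 36y_C − 0.5y_C².
∂π/∂y_C = 92 − 3y_C − y_A = 0, so y_C = 92/3 − (1/3)y_A.
By the same steps for A: y_A = 34 − (1/3)y_C.
Plugging y_A into C's best response: y_C = 92/3 − (1/3)(34 − (1/3)y_C) ⇒ (8/9)y_C = 58/3, so y_C = 21.75.
Then y_A = 34 − (1/3)·21.75 = 26.75.
Equilibrium price: P = 128 − 48.5 = 79.5.

79.5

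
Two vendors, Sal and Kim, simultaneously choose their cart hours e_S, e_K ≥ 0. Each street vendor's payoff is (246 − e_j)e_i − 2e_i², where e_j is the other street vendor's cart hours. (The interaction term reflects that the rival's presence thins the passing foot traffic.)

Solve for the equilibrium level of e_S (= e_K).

Sal's payoff is (246 − e_K)e_S − 2e_S².
∂π/∂e_S = 246 − e_K − 4e_S = 0, so e_S = 61.5 − 0.25e_K.
By symmetry e_K = e_S; substituting into the reaction function, 1.25e_S = 61.5 and e_S = 49.2.

49.2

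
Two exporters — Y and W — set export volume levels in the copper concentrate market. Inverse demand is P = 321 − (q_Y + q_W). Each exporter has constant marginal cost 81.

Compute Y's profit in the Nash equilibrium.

Exporter Y's profit: π = q_Y(321 − (q_Y + q_W)) − 81q_Y.
∂π/∂q_Y = 240 − 2q_Y − q_W = 0, so q_Y = 120 − 0.5q_W.
By symmetry q_W = q_Y; substituting into the reaction function, 1.5q_Y = 120 and q_Y = 80.
Price P = 321 − 160 = 161.
Y's profit: (161 − 81)·80 = 6400.

6400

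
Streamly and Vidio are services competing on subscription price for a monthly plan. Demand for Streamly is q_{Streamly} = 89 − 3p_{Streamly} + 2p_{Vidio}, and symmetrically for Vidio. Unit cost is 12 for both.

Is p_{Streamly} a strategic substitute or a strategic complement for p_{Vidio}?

strategic complements

Streamly's profit: π = (p_{Streamly} − 12)(89 − 3p_{Streamly} + 2p_{Vidio}).
∂π/∂p_{Streamly} = 125 − 6p_{Streamly} + 2p_{Vidio} = 0 ⇒ p_{Streamly} = 125/6 + (1/3)p_{Vidio}.
The best-response slope dp_{Streamly}/dp_{Vidio} = 1/3 > 0: the reaction function is upward-sloping, so the choices are strategic complements.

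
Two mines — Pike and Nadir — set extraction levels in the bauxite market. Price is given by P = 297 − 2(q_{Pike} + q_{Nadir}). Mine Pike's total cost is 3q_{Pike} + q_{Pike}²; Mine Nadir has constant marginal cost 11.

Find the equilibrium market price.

Mine Pike's profit: π = q_{Pike}(297 − 2(q_{Pike} + q_{Nadir})) − 3q_{Pike} − q_{Pike}².
∂π/∂q_{Pike} = 294 − 6q_{Pike} − 2q_{Nadir} = 0, so q_{Pike} = 49 − (1/3)q_{Nadir}.
For Nadir: ∂π/∂q_{Nadir} = 286 − 4q_{Nadir} − 2q_{Pike} = 0 ⇒ q_{Nadir} = 71.5 − 0.5q_{Pike}.
Substituting the second reaction function into the first: q_{Pike} = 49 − (1/3)(71.5 − 0.5q_{Pike}), which gives (5/6)q_{Pike} = 151/6 ⇒ q_{Pike} = 30.2.
Then q_{Nadir} = 71.5 − 0.5·30.2 = 56.4.
Equilibrium price: P = 297 − 2·86.6 = 123.8.

123.8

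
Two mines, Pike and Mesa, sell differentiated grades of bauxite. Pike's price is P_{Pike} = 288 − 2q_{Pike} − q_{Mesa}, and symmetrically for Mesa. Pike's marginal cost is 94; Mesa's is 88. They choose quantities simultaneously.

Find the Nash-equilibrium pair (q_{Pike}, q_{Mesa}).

Mine Pike's profit: π = q_{Pike}(288 − 2q_{Pike} − q_{Mesa}) − 94q_{Pike}.
∂π/∂q_{Pike} = 194 − 4q_{Pike} − q_{Mesa} = 0 ⇒ q_{Pike} = 48.5 − 0.25q_{Mesa}.
Similarly q_{Mesa} = 50 − 0.25q_{Pike}.
Solving the two reaction functions simultaneously: (1 − (−0.25)(−0.25))q_{Pike} = 48.5 − 0.25·50, so 0.9375q_{Pike} = 36 and q_{Pike} = 38.4.
Then q_{Mesa} = 50 − 0.25·38.4 = 40.4.

38.4, 40.4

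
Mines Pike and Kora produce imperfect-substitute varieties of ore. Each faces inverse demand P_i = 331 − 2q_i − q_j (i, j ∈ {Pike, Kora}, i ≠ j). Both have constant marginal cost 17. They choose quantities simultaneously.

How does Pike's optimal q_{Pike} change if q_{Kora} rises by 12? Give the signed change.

Mine Pike's profit: π = q_{Pike}(331 − 2q_{Pike} − q_{Kora}) − 17q_{Pike}.
∂π/∂q_{Pike} = 314 − 4q_{Pike} − q_{Kora} = 0 ⇒ q_{Pike} = 78.5 − 0.25q_{Kora}.
The reaction-function slope is −0.25, so a 12-unit rise in q_{Kora} moves q_{Pike} by −0.25 × 12 = −3. Pike's best response falls — the actions are strategic substitutes.

-3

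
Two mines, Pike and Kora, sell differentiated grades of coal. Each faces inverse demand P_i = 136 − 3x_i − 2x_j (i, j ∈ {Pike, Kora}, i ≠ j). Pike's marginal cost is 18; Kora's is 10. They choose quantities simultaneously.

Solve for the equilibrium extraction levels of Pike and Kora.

14.25, 16.25

Mine Pike's profit: π = x_{Pike}(136 − 3x_{Pike} − 2x_{Kora}) − 18x_{Pike}.
∂π/∂x_{Pike} = 118 − 6x_{Pike} − 2x_{Kora} = 0 ⇒ x_{Pike} = 59/3 − (1/3)x_{Kora}.
Similarly x_{Kora} = 21 − (1/3)x_{Pike}.
Plugging x_{Kora} into Pike's best response: x_{Pike} = 59/3 − (1/3)(21 − (1/3)x_{Pike}) ⇒ (8/9)x_{Pike} = 38/3, so x_{Pike} = 14.25.
Then x_{Kora} = 21 − (1/3)·14.25 = 16.25.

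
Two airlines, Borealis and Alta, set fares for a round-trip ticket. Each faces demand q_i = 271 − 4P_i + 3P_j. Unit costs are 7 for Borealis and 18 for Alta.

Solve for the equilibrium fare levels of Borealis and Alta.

62.2, 66.2

Borealis's profit: π = (P_{Borealis} − 7)(271 − 4P_{Borealis} + 3P_{Alta}).
∂π/∂P_{Borealis} = 299 − 8P_{Borealis} + 3P_{Alta} = 0 ⇒ P_{Borealis} = 37.375 + 0.375P_{Alta}.
Similarly P_{Alta} = 42.875 + 0.375P_{Borealis}.
Plugging P_{Alta} into Borealis's best response: P_{Borealis} = 37.375 + 0.375(42.875 + 0.375P_{Borealis}) ⇒ (55/64)P_{Borealis} = 3421/64, so P_{Borealis} = 62.2.
Then P_{Alta} = 42.875 + 0.375·62.2 = 66.2.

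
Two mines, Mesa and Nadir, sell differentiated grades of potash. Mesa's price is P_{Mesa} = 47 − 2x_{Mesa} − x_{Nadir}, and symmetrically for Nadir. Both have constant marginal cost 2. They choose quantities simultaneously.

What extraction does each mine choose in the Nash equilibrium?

Mine Mesa's profit: π = x_{Mesa}(47 − 2x_{Mesa} − x_{Nadir}) − 2x_{Mesa}.
∂π/∂x_{Mesa} = 45 − 4x_{Mesa} − x_{Nadir} = 0 ⇒ x_{Mesa} = 11.25 − 0.25x_{Nadir}.
The game is symmetric, so in equilibrium x_{Nadir} = x_{Mesa}: the reaction function gives 1.25x_{Mesa} = 11.25, hence x_{Mesa} = 9.

9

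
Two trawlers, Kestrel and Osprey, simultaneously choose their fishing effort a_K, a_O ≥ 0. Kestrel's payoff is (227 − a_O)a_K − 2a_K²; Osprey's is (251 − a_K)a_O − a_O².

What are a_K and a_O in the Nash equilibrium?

Expanding Kestrel's payoff: 227a_K − a_Oa_K − 2a_K².
∂π/∂a_K = 227 − a_O − 4a_K = 0, so a_K = 56.75 − 0.25a_O.
Likewise for Osprey: a_O = 125.5 − 0.5a_K.
Substituting the second reaction function into the first: a_K = 56.75 − 0.25(125.5 − 0.5a_K), which gives 0.875a_K = 25.375 ⇒ a_K = 29.
Then a_O = 125.5 − 0.5·29 = 111.

29, 111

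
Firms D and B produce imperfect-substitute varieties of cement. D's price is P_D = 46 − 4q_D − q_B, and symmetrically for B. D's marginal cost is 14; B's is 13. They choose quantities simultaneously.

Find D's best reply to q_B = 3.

3.625

Firm D's profit: π = q_D(46 − 4q_D − q_B) − 14q_D.
∂π/∂q_D = 32 − 8q_D − q_B = 0 ⇒ q_D = 4 − 0.125q_B.
At q_B = 3: q_D = 4 − 0.125·3 = 3.625.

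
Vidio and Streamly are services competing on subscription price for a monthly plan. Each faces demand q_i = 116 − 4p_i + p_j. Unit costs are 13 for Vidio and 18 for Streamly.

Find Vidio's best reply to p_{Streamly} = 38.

Vidio's profit: π = (p_{Vidio} − 13)(116 − 4p_{Vidio} + p_{Streamly}).
∂π/∂p_{Vidio} = 168 − 8p_{Vidio} + p_{Streamly} = 0 ⇒ p_{Vidio} = 21 + 0.125p_{Streamly}.
At p_{Streamly} = 38: p_{Vidio} = 21 + 0.125·38 = 25.75.

25.75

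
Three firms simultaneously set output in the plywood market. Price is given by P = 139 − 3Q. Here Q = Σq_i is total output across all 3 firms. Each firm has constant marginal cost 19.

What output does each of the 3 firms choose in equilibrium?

A representative firm's profit is π_i = q_i(139 − 3Q) − 19q_i, with Q = q_i + Σ_{j≠i} q_j.
First-order condition: 120 − 6q_i − 3Σ_{j≠i} q_j = 0.
In a symmetric equilibrium every firm chooses the same q, so Σ_{j≠i} q_j = 2q. The condition becomes 120 − 12q = 0, giving q = 120/12 = 10.

10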